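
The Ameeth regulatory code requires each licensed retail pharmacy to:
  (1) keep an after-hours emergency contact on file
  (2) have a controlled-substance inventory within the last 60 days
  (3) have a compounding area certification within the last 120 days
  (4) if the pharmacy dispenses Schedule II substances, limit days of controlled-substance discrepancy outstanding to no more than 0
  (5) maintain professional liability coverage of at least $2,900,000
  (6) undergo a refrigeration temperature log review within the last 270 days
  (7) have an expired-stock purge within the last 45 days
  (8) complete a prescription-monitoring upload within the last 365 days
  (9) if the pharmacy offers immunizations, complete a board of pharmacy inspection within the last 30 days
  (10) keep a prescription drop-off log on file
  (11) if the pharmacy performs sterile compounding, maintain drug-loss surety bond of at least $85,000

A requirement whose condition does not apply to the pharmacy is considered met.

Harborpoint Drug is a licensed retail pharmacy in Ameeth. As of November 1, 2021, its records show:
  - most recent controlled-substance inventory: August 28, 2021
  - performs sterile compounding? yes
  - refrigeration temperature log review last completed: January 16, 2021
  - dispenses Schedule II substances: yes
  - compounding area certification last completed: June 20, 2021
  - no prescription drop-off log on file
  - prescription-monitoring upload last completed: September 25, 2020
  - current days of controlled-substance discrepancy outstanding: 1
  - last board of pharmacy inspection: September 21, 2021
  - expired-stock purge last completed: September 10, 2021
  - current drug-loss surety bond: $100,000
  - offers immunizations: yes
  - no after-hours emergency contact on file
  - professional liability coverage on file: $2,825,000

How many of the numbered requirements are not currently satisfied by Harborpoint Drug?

10

1. after-hours emergency contact absent → not met
2. controlled-substance inventory 65 days ago vs limit 60 → not met
3. compounding area certification 134 days ago vs limit 120 → not met
4. condition 'dispenses Schedule II substances' holds; days of controlled-substance discrepancy outstanding 1 > 0 → not met
5. professional liability coverage $2,825,000 < $2,900,000 → not met
6. refrigeration temperature log review 289 days ago vs limit 270 → not met
7. expired-stock purge 52 days ago vs limit 45 → not met
8. prescription-monitoring upload 402 days ago vs limit 365 → not met
9. condition 'offers immunizations' holds; board of pharmacy inspection 41 days ago vs limit 30 → not met
10. prescription drop-off log absent → not met
11. condition 'performs sterile compounding' holds; drug-loss surety bond $100,000 ≥ $85,000 → met
Not met: 10 of 11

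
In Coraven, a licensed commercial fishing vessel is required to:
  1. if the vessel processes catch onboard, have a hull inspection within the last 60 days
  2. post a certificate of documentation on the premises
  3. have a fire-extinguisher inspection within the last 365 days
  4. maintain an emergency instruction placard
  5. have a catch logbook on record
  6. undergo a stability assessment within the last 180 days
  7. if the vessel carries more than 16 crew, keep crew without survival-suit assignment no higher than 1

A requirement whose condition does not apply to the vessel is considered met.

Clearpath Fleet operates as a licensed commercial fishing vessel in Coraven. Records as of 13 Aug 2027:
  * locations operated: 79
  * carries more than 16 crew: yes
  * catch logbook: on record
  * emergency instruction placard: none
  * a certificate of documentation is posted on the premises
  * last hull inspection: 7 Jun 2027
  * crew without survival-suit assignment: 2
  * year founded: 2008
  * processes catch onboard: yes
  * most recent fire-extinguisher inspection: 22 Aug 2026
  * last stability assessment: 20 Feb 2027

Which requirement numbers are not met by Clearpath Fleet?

1, 4, 7

1. condition 'processes catch onboard' holds; hull inspection 67 days ago vs limit 60 → not met
2. certificate of documentation present → met
3. fire-extinguisher inspection 356 days ago vs limit 365 → met
4. emergency instruction placard absent → not met
5. catch logbook present → met
6. stability assessment 174 days ago vs limit 180 → met
7. condition 'carries more than 16 crew' holds; crew without survival-suit assignment 2 > 1 → not met
Not met: 1, 4, 7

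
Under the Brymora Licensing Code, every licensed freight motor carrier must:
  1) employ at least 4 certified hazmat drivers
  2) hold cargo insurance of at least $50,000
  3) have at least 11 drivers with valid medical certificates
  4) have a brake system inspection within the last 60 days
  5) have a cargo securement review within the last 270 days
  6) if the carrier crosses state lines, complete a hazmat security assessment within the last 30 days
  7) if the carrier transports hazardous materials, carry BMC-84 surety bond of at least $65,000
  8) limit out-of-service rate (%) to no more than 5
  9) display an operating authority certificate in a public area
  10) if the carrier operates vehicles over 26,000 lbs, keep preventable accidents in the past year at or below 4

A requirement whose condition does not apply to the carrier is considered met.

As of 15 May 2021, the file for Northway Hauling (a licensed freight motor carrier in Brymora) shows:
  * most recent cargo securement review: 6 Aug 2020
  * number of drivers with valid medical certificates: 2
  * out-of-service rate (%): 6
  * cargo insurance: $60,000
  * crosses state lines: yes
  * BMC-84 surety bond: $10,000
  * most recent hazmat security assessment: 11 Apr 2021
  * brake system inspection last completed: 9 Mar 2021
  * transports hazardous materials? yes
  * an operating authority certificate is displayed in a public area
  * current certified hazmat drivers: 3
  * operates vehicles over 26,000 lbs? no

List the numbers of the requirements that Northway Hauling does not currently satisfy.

1. certified hazmat drivers 3 < 4 → not met
2. cargo insurance $60,000 ≥ $50,000 → met
3. drivers with valid medical certificates 2 < 11 → not met
4. brake system inspection 67 days ago vs limit 60 → not met
5. cargo securement review 282 days ago vs limit 270 → not met
6. condition 'crosses state lines' holds; hazmat security assessment 34 days ago vs limit 30 → not met
7. condition 'transports hazardous materials' holds; BMC-84 surety bond $10,000 < $65,000 → not met
8. out-of-service rate (%) 6 > 5 → not met
9. operating authority certificate present → met
10. condition 'operates vehicles over 26,000 lbs' does not hold → requirement n/a → met
Not met: 1, 3, 4, 5, 6, 7, 8

1, 3, 4, 5, 6, 7, 8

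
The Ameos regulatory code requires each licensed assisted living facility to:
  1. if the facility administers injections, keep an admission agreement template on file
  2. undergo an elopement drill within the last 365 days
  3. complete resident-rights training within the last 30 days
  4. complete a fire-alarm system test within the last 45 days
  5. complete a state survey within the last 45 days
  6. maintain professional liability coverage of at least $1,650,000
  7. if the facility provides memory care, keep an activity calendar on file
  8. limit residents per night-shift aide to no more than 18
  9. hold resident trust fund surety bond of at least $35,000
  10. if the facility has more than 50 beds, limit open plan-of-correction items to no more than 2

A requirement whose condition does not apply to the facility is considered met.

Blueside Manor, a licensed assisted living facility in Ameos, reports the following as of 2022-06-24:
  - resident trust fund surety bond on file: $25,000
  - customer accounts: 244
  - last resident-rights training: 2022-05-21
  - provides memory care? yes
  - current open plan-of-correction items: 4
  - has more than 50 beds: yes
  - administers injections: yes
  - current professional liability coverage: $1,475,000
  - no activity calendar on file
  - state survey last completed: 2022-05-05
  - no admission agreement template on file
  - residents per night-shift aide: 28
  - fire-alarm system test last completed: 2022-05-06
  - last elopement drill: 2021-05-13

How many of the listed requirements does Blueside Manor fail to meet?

1. condition 'administers injections' holds; admission agreement template absent → not met
2. elopement drill 407 days ago vs limit 365 → not met
3. resident-rights training 34 days ago vs limit 30 → not met
4. fire-alarm system test 49 days ago vs limit 45 → not met
5. state survey 50 days ago vs limit 45 → not met
6. professional liability coverage $1,475,000 < $1,650,000 → not met
7. condition 'provides memory care' holds; activity calendar absent → not met
8. residents per night-shift aide 28 > 18 → not met
9. resident trust fund surety bond $25,000 < $35,000 → not met
10. condition 'has more than 50 beds' holds; open plan-of-correction items 4 > 2 → not met
Not met: 10 of 10

10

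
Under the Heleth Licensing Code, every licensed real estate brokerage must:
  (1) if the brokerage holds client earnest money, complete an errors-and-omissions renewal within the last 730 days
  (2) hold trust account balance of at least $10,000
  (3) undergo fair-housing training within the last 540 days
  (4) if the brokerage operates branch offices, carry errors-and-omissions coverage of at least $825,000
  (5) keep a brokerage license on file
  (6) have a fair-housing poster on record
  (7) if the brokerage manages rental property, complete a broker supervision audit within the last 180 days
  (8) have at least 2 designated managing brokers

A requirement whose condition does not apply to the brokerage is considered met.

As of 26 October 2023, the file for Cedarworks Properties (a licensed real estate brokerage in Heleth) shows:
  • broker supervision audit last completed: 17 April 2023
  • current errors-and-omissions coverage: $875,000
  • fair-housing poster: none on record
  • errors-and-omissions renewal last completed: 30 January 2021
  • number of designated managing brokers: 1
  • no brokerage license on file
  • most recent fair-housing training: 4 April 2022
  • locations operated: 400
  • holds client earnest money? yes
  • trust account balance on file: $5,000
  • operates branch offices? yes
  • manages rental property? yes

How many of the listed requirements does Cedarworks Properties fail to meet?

7

1. condition 'holds client earnest money' holds; errors-and-omissions renewal 999 days ago vs limit 730 → not met
2. trust account balance $5,000 < $10,000 → not met
3. fair-housing training 570 days ago vs limit 540 → not met
4. condition 'operates branch offices' holds; errors-and-omissions coverage $875,000 ≥ $825,000 → met
5. brokerage license absent → not met
6. fair-housing poster absent → not met
7. condition 'manages rental property' holds; broker supervision audit 192 days ago vs limit 180 → not met
8. designated managing brokers 1 < 2 → not met
Not met: 7 of 8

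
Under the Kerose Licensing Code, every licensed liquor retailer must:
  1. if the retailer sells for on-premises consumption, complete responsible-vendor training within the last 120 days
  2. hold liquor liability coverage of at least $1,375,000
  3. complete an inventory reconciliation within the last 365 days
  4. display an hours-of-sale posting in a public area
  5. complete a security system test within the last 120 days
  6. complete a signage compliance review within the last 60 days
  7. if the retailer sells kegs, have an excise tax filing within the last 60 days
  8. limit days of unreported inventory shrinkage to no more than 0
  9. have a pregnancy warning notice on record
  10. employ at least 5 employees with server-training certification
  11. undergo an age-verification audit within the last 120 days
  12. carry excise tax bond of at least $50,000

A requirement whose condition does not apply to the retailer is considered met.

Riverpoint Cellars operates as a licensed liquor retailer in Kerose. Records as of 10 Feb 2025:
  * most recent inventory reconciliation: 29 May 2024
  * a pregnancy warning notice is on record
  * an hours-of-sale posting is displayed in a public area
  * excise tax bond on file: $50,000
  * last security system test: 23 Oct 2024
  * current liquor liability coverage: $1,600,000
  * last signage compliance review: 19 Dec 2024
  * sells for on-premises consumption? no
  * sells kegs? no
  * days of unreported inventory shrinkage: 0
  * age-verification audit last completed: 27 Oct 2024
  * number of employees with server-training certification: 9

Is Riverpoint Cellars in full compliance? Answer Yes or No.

Yes

1. condition 'sells for on-premises consumption' does not hold → requirement n/a → met
2. liquor liability coverage $1,600,000 ≥ $1,375,000 → met
3. inventory reconciliation 257 days ago vs limit 365 → met
4. hours-of-sale posting present → met
5. security system test 110 days ago vs limit 120 → met
6. signage compliance review 53 days ago vs limit 60 → met
7. condition 'sells kegs' does not hold → requirement n/a → met
8. days of unreported inventory shrinkage 0 ≤ 0 → met
9. pregnancy warning notice present → met
10. employees with server-training certification 9 ≥ 5 → met
11. age-verification audit 106 days ago vs limit 120 → met
12. excise tax bond $50,000 ≥ $50,000 → met
All met.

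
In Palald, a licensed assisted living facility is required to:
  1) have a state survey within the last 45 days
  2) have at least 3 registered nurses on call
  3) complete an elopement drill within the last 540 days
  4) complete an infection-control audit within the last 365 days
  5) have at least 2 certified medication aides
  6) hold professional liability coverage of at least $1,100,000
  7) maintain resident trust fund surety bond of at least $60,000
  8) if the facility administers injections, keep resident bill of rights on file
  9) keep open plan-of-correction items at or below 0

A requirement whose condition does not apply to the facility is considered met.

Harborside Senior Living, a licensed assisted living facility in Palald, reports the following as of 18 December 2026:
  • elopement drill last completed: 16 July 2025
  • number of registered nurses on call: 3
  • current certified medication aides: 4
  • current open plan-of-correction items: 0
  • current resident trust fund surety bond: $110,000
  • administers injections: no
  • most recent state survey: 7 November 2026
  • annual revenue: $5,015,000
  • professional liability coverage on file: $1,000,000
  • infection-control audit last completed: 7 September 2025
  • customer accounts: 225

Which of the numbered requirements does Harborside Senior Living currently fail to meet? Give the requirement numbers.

4, 6

1. state survey 41 days ago vs limit 45 → met
2. registered nurses on call 3 ≥ 3 → met
3. elopement drill 520 days ago vs limit 540 → met
4. infection-control audit 467 days ago vs limit 365 → not met
5. certified medication aides 4 ≥ 2 → met
6. professional liability coverage $1,000,000 < $1,100,000 → not met
7. resident trust fund surety bond $110,000 ≥ $60,000 → met
8. condition 'administers injections' does not hold → requirement n/a → met
9. open plan-of-correction items 0 ≤ 0 → met
Not met: 4, 6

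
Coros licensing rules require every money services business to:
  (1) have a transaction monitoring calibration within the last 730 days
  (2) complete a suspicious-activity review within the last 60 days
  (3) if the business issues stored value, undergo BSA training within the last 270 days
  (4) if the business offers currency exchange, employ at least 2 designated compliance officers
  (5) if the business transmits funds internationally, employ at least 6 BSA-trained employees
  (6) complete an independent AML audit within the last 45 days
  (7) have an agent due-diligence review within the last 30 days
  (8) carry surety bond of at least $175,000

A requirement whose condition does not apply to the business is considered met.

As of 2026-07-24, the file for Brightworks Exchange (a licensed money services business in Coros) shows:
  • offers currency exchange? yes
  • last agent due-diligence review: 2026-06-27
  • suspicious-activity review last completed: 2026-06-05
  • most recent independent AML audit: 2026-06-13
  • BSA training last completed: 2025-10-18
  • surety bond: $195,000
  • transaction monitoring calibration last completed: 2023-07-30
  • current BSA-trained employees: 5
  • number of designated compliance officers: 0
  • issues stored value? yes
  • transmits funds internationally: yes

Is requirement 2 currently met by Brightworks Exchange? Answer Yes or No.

Yes

2. suspicious-activity review 49 days ago vs limit 60 → met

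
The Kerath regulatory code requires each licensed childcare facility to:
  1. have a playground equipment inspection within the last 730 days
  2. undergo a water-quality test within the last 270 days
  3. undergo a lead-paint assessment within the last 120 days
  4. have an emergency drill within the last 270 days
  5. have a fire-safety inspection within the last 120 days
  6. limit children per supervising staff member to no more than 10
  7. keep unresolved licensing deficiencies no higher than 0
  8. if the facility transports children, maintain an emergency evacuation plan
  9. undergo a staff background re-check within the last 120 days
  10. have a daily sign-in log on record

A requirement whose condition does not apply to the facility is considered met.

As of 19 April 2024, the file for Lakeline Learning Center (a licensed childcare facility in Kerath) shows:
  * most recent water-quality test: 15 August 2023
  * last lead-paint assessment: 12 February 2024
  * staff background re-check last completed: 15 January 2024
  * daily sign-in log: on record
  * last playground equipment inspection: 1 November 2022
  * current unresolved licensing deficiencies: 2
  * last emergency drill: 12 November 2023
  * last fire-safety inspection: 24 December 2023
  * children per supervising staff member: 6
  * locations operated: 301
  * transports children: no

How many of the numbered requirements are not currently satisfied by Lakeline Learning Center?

1. playground equipment inspection 535 days ago vs limit 730 → met
2. water-quality test 248 days ago vs limit 270 → met
3. lead-paint assessment 67 days ago vs limit 120 → met
4. emergency drill 159 days ago vs limit 270 → met
5. fire-safety inspection 117 days ago vs limit 120 → met
6. children per supervising staff member 6 ≤ 10 → met
7. unresolved licensing deficiencies 2 > 0 → not met
8. condition 'transports children' does not hold → requirement n/a → met
9. staff background re-check 95 days ago vs limit 120 → met
10. daily sign-in log present → met
Not met: 1 of 10

1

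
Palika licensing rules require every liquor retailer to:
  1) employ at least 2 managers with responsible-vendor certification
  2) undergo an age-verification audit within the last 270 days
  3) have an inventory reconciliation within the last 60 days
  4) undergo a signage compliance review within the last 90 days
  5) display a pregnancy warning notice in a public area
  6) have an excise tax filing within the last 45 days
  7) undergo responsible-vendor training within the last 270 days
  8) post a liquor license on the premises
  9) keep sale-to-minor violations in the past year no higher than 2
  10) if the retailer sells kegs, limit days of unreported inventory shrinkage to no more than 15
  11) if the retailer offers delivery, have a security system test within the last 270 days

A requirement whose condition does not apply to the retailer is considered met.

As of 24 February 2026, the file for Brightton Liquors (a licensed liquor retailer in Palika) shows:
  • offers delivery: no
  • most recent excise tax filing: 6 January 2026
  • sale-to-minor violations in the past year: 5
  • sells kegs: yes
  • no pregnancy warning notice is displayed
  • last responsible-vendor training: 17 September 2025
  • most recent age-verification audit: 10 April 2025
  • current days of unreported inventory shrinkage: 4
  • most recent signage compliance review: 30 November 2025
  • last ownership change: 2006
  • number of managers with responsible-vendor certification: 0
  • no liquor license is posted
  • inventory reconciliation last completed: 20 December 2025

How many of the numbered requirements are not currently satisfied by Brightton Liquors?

7

1. managers with responsible-vendor certification 0 < 2 → not met
2. age-verification audit 320 days ago vs limit 270 → not met
3. inventory reconciliation 66 days ago vs limit 60 → not met
4. signage compliance review 86 days ago vs limit 90 → met
5. pregnancy warning notice absent → not met
6. excise tax filing 49 days ago vs limit 45 → not met
7. responsible-vendor training 160 days ago vs limit 270 → met
8. liquor license absent → not met
9. sale-to-minor violations in the past year 5 > 2 → not met
10. condition 'sells kegs' holds; days of unreported inventory shrinkage 4 ≤ 15 → met
11. condition 'offers delivery' does not hold → requirement n/a → met
Not met: 7 of 11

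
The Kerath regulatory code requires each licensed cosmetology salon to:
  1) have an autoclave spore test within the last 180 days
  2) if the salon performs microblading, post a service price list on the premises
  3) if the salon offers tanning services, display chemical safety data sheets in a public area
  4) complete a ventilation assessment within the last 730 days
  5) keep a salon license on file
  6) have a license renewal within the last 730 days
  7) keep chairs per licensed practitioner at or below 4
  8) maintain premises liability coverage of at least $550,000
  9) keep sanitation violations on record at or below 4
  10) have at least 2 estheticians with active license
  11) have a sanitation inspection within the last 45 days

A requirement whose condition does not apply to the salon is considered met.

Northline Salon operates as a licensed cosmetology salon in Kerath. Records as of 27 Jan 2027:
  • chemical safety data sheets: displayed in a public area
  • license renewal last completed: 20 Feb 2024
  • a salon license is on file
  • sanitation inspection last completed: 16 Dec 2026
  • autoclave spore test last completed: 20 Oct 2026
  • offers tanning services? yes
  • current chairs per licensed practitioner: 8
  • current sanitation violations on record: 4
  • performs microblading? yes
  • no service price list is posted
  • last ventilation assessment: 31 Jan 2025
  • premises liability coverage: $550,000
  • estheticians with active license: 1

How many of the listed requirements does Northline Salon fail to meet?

1. autoclave spore test 99 days ago vs limit 180 → met
2. condition 'performs microblading' holds; service price list absent → not met
3. condition 'offers tanning services' holds; chemical safety data sheets present → met
4. ventilation assessment 726 days ago vs limit 730 → met
5. salon license present → met
6. license renewal 1072 days ago vs limit 730 → not met
7. chairs per licensed practitioner 8 > 4 → not met
8. premises liability coverage $550,000 ≥ $550,000 → met
9. sanitation violations on record 4 ≤ 4 → met
10. estheticians with active license 1 < 2 → not met
11. sanitation inspection 42 days ago vs limit 45 → met
Not met: 4 of 11

4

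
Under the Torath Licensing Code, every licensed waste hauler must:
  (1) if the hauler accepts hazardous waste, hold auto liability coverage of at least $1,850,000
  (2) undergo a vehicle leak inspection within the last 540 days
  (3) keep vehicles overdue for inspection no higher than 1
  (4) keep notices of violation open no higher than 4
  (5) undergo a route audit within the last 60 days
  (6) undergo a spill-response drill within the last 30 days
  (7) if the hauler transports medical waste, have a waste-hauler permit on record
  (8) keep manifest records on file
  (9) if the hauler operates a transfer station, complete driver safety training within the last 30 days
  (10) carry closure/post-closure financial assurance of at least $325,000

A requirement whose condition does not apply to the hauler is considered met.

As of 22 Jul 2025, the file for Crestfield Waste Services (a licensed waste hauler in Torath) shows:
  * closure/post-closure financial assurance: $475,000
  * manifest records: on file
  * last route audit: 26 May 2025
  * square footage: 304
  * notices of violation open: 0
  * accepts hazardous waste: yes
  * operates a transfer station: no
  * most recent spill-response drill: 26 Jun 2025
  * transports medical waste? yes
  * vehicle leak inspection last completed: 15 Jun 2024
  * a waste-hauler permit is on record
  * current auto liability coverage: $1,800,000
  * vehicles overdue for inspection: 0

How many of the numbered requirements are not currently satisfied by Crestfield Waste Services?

1

1. condition 'accepts hazardous waste' holds; auto liability coverage $1,800,000 < $1,850,000 → not met
2. vehicle leak inspection 402 days ago vs limit 540 → met
3. vehicles overdue for inspection 0 ≤ 1 → met
4. notices of violation open 0 ≤ 4 → met
5. route audit 57 days ago vs limit 60 → met
6. spill-response drill 26 days ago vs limit 30 → met
7. condition 'transports medical waste' holds; waste-hauler permit present → met
8. manifest records present → met
9. condition 'operates a transfer station' does not hold → requirement n/a → met
10. closure/post-closure financial assurance $475,000 ≥ $325,000 → met
Not met: 1 of 10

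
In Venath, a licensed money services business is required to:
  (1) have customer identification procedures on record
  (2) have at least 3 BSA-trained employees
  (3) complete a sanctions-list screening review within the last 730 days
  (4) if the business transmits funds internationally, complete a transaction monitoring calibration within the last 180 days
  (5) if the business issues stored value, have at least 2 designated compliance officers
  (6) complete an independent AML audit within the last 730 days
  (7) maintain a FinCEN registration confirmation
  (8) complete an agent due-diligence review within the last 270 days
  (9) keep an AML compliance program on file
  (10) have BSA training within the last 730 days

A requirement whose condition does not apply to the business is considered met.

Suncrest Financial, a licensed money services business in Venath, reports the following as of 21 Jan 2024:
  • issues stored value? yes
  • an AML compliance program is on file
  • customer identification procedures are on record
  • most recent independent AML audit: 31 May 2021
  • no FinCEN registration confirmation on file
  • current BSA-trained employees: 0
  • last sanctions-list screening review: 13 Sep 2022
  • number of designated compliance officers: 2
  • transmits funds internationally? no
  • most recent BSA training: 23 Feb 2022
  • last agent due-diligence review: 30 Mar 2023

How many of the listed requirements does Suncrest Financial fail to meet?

4

1. customer identification procedures present → met
2. BSA-trained employees 0 < 3 → not met
3. sanctions-list screening review 495 days ago vs limit 730 → met
4. condition 'transmits funds internationally' does not hold → requirement n/a → met
5. condition 'issues stored value' holds; designated compliance officers 2 ≥ 2 → met
6. independent AML audit 965 days ago vs limit 730 → not met
7. FinCEN registration confirmation absent → not met
8. agent due-diligence review 297 days ago vs limit 270 → not met
9. AML compliance program present → met
10. BSA training 697 days ago vs limit 730 → met
Not met: 4 of 10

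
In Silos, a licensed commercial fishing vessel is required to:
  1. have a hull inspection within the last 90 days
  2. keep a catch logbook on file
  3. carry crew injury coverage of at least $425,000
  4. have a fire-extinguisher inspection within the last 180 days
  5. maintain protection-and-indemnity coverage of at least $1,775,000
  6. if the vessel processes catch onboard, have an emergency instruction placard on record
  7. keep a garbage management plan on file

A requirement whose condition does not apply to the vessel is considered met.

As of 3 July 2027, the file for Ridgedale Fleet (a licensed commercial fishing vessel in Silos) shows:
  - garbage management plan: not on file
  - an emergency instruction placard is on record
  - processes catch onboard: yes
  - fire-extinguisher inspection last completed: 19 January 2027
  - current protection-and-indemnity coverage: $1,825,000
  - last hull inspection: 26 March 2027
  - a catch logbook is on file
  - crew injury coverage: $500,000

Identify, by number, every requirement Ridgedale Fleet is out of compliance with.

1. hull inspection 99 days ago vs limit 90 → not met
2. catch logbook present → met
3. crew injury coverage $500,000 ≥ $425,000 → met
4. fire-extinguisher inspection 165 days ago vs limit 180 → met
5. protection-and-indemnity coverage $1,825,000 ≥ $1,775,000 → met
6. condition 'processes catch onboard' holds; emergency instruction placard present → met
7. garbage management plan absent → not met
Not met: 1, 7

1, 7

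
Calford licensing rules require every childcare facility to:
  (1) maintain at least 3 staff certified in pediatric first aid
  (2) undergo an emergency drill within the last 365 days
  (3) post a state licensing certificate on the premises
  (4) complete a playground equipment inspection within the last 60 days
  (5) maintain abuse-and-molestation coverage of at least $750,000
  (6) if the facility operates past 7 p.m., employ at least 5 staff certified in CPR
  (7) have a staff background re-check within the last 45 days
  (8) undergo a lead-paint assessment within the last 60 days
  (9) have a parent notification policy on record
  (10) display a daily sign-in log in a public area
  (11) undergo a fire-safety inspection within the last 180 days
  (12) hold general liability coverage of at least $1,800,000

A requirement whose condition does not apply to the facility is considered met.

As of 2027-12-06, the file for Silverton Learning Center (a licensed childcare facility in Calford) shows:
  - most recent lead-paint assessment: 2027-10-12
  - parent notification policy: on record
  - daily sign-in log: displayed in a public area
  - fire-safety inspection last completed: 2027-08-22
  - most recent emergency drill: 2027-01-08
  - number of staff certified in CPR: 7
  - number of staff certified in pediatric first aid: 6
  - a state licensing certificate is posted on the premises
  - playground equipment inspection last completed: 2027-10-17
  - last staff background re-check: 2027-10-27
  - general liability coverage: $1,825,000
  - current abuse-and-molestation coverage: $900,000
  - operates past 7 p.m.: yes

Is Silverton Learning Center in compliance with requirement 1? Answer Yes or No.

Yes

1. staff certified in pediatric first aid 6 ≥ 3 → met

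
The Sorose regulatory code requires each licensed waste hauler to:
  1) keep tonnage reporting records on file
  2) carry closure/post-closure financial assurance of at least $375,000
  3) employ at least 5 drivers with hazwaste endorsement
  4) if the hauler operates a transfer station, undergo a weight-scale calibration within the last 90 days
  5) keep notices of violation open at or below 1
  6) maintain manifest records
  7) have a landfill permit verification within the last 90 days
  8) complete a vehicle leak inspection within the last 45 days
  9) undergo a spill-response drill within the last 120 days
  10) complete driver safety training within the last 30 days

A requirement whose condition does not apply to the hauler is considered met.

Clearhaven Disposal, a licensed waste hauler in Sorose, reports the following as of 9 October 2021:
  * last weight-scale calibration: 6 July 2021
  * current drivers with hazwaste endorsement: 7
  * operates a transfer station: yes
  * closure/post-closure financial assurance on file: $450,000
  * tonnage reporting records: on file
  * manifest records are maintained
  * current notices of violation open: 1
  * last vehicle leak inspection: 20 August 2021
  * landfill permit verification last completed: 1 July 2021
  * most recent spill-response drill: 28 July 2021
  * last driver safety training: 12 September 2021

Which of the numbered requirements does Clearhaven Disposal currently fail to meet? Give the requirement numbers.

1. tonnage reporting records present → met
2. closure/post-closure financial assurance $450,000 ≥ $375,000 → met
3. drivers with hazwaste endorsement 7 ≥ 5 → met
4. condition 'operates a transfer station' holds; weight-scale calibration 95 days ago vs limit 90 → not met
5. notices of violation open 1 ≤ 1 → met
6. manifest records present → met
7. landfill permit verification 100 days ago vs limit 90 → not met
8. vehicle leak inspection 50 days ago vs limit 45 → not met
9. spill-response drill 73 days ago vs limit 120 → met
10. driver safety training 27 days ago vs limit 30 → met
Not met: 4, 7, 8

4, 7, 8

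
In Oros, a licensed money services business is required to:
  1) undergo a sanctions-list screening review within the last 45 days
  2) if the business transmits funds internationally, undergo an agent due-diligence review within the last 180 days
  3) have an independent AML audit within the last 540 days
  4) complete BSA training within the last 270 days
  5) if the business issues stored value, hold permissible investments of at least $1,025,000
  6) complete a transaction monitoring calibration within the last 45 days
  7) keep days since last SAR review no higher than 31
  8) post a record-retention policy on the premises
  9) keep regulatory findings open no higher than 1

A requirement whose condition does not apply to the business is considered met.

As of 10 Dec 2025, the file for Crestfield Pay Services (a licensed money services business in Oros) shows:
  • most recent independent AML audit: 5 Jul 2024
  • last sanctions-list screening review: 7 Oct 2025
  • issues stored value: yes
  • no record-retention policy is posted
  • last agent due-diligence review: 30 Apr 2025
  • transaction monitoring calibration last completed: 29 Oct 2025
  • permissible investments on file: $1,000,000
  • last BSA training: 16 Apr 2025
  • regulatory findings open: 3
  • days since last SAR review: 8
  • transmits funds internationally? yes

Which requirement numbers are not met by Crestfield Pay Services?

1. sanctions-list screening review 64 days ago vs limit 45 → not met
2. condition 'transmits funds internationally' holds; agent due-diligence review 224 days ago vs limit 180 → not met
3. independent AML audit 523 days ago vs limit 540 → met
4. BSA training 238 days ago vs limit 270 → met
5. condition 'issues stored value' holds; permissible investments $1,000,000 < $1,025,000 → not met
6. transaction monitoring calibration 42 days ago vs limit 45 → met
7. days since last SAR review 8 ≤ 31 → met
8. record-retention policy absent → not met
9. regulatory findings open 3 > 1 → not met
Not met: 1, 2, 5, 8, 9

1, 2, 5, 8, 9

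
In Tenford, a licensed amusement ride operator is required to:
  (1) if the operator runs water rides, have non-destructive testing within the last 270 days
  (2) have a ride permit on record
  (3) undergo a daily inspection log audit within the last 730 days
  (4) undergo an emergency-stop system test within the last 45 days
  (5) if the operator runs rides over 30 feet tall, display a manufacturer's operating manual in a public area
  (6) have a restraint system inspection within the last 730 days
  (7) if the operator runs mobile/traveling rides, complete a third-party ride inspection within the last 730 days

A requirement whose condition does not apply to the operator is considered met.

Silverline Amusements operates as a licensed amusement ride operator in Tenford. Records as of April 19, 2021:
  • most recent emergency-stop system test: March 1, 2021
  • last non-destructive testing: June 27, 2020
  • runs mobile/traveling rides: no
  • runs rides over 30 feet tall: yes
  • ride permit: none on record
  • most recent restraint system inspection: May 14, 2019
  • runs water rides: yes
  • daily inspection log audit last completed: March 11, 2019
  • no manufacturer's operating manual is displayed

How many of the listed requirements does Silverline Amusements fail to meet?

5

1. condition 'runs water rides' holds; non-destructive testing 296 days ago vs limit 270 → not met
2. ride permit absent → not met
3. daily inspection log audit 770 days ago vs limit 730 → not met
4. emergency-stop system test 49 days ago vs limit 45 → not met
5. condition 'runs rides over 30 feet tall' holds; manufacturer's operating manual absent → not met
6. restraint system inspection 706 days ago vs limit 730 → met
7. condition 'runs mobile/traveling rides' does not hold → requirement n/a → met
Not met: 5 of 7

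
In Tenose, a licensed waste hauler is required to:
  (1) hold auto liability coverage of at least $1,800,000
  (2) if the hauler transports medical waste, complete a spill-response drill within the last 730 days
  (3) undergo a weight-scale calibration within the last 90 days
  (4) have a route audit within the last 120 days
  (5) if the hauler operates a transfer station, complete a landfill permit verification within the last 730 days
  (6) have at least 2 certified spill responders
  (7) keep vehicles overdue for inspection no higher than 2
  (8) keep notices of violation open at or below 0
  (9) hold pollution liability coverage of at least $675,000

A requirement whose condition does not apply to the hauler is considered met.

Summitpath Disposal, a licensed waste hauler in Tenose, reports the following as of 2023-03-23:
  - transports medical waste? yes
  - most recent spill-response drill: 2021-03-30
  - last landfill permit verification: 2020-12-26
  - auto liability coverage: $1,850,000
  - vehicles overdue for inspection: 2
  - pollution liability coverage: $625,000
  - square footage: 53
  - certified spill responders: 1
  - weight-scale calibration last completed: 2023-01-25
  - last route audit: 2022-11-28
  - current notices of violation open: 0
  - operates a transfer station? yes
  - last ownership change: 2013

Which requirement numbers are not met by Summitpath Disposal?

1. auto liability coverage $1,850,000 ≥ $1,800,000 → met
2. condition 'transports medical waste' holds; spill-response drill 723 days ago vs limit 730 → met
3. weight-scale calibration 57 days ago vs limit 90 → met
4. route audit 115 days ago vs limit 120 → met
5. condition 'operates a transfer station' holds; landfill permit verification 817 days ago vs limit 730 → not met
6. certified spill responders 1 < 2 → not met
7. vehicles overdue for inspection 2 ≤ 2 → met
8. notices of violation open 0 ≤ 0 → met
9. pollution liability coverage $625,000 < $675,000 → not met
Not met: 5, 6, 9

5, 6, 9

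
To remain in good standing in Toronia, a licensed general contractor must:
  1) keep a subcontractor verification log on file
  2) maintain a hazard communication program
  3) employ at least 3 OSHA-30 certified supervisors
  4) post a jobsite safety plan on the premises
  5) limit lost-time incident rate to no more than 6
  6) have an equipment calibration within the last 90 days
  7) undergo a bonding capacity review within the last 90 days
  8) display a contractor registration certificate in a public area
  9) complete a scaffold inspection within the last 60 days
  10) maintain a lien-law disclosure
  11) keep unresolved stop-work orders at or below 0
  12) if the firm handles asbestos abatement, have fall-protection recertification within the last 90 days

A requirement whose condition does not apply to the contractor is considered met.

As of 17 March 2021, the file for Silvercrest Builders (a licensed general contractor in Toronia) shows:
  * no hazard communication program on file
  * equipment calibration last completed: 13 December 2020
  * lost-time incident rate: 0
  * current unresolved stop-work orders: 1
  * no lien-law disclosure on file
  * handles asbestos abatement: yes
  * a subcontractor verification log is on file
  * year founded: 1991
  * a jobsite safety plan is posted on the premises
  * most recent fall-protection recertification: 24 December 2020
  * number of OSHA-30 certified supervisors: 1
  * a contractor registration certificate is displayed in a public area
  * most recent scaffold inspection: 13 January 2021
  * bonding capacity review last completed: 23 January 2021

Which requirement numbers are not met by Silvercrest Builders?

2, 3, 6, 9, 10, 11

1. subcontractor verification log present → met
2. hazard communication program absent → not met
3. OSHA-30 certified supervisors 1 < 3 → not met
4. jobsite safety plan present → met
5. lost-time incident rate 0 ≤ 6 → met
6. equipment calibration 94 days ago vs limit 90 → not met
7. bonding capacity review 53 days ago vs limit 90 → met
8. contractor registration certificate present → met
9. scaffold inspection 63 days ago vs limit 60 → not met
10. lien-law disclosure absent → not met
11. unresolved stop-work orders 1 > 0 → not met
12. condition 'handles asbestos abatement' holds; fall-protection recertification 83 days ago vs limit 90 → met
Not met: 2, 3, 6, 9, 10, 11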